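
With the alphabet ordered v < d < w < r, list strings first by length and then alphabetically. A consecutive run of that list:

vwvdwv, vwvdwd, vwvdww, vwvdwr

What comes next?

vwvdrv

Find the rightmost character of vwvdwr below r, bump it to the next letter, and reset everything to its right to v.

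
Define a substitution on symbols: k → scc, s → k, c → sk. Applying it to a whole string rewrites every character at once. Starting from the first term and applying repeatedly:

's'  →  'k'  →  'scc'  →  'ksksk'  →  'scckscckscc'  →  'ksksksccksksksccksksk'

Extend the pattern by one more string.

Rewriting the 21 symbols of ksksksccksksksccksksk one by one yields scc k scc k scc k sk sk scc k scc k scc k sk sk scc k scc k scc; concatenated:

scckscckscckskskscckscckscckskskscckscckscc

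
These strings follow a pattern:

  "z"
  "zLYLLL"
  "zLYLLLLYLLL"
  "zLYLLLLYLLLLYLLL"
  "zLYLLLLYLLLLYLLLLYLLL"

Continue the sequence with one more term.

Every step adds LYLLL to the end: s(k+1) = s(k)·LYLLL.
Applying this once more to zLYLLLLYLLLLYLLLLYLLL:

zLYLLLLYLLLLYLLLLYLLLLYLLL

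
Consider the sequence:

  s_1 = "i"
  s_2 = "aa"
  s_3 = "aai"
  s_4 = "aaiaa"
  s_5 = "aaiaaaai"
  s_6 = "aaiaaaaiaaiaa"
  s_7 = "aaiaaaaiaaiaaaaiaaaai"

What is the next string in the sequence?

aaiaaaaiaaiaaaaiaaaaiaaiaaaaiaaiaa

Each term (from the third on) is the previous term followed by the one before it: term 3 = aa·i = aai.
Continuing: aaiaaaaiaaiaaaaiaaaai · aaiaaaaiaaiaa gives term 8.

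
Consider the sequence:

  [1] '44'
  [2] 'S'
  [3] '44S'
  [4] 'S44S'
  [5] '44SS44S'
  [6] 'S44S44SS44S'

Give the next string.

44SS44SS44S44SS44S

Each term (from the third on) is the two preceding terms concatenated in order: term 3 = 44·S = 44S.
So term 7 is 44SS44S·S44S44SS44S.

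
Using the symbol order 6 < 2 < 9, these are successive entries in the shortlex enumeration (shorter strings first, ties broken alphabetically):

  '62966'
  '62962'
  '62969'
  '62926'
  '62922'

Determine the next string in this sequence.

62929

Find the rightmost character of 62922 below 9, bump it to the next letter, and reset everything to its right to 6.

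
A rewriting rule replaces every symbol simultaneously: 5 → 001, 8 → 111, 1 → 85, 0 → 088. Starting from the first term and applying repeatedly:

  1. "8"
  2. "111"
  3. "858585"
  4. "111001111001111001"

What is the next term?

Applying the rule to each of the 18 symbols of 111001111001111001 gives the pieces 85 85 85 088 088 85 85 85 85 088 088 85 85 85 85 088 088 85, which concatenate to the answer.

858585088088858585850880888585858508808885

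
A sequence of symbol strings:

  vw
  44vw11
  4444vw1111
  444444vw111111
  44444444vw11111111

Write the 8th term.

Each term wraps the previous one in 44 on the left and 11 on the right.
From 44444444vw11111111, 3 further steps: 44444444vw11111111 → 4444444444vw1111111111 → 444444444444vw111111111111 → (answer).

44444444444444vw11111111111111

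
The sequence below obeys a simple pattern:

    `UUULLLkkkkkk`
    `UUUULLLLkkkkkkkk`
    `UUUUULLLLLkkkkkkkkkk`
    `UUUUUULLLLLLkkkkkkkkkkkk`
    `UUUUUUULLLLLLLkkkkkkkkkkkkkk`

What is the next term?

UUUUUUUULLLLLLLLkkkkkkkkkkkkkkkk

Term n consists of n U's, followed by n L's, followed by 2n k's, where the shown terms are n = 3, 4, 5, 6, 7.
For the next term, n = 8, so the run lengths are 8, 8, 16.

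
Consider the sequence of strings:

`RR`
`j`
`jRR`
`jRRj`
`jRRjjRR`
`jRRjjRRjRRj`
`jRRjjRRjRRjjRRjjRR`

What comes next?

Each term (from the third on) is the previous term followed by the one before it: term 3 = j·RR = jRR.
So term 8 is jRRjjRRjRRjjRRjjRR·jRRjjRRjRRj.

jRRjjRRjRRjjRRjjRRjRRjjRRjRRj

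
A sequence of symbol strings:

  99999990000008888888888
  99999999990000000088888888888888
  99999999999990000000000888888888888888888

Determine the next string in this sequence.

99999999999999990000000000008888888888888888888888

Reading off run lengths: 9 runs 7, 10, 13; 0 runs 6, 8, 10; 8 runs 10, 14, 18 — each is linear in n, where the shown terms are n = 2, 3, 4.
At n = 5 the blocks have lengths 16, 12, 22.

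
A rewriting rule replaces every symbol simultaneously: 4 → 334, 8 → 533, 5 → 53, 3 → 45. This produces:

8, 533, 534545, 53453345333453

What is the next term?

5345334534545334534545453345345

Replace each of the 14 characters of 53453345333453 in place — 53 45 334 53 45 45 334 53 45 45 45 334 53 45 — and concatenate.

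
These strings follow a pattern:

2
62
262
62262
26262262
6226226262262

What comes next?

Each term (from the third on) is the two preceding terms concatenated in order: term 3 = 2·62 = 262.
So term 7 is 26262262·6226226262262.

262622626226226262262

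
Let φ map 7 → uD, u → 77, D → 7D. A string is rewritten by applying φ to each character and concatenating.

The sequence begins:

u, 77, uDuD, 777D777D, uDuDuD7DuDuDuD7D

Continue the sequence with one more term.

Rewriting the 16 symbols of uDuDuD7DuDuDuD7D one by one yields 77 7D 77 7D 77 7D uD 7D 77 7D 77 7D 77 7D uD 7D; concatenated:

777D777D777DuD7D777D777D777DuD7D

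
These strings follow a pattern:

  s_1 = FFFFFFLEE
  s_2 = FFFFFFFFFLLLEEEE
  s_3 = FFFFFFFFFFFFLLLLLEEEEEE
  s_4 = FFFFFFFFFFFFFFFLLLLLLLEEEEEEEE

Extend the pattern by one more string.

FFFFFFFFFFFFFFFFFFLLLLLLLLLEEEEEEEEEE

Reading off run lengths: F runs 6, 9, 12, 15; L runs 1, 3, 5, 7; E runs 2, 4, 6, 8 — each is linear in n (n = 1, 2, …).
At n = 5 the blocks have lengths 18, 9, 10.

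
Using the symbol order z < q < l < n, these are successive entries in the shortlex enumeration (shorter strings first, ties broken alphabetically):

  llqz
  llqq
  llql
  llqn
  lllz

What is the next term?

Find the rightmost character of lllz below n, bump it to the next letter, and reset everything to its right to z.

lllq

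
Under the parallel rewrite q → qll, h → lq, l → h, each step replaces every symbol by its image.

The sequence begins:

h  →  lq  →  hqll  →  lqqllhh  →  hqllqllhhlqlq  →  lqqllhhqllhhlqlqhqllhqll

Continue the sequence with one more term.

Rewriting the 24 symbols of lqqllhhqllhhlqlqhqllhqll one by one yields h qll qll h h lq lq qll h h lq lq h qll h qll lq qll h h lq qll h h; concatenated:

hqllqllhhlqlqqllhhlqlqhqllhqlllqqllhhlqqllhh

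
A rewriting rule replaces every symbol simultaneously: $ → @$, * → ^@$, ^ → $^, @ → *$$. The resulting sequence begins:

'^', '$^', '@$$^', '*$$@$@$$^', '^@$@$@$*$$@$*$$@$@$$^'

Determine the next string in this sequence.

$^*$$@$*$$@$*$$@$^@$@$@$*$$@$^@$@$@$*$$@$*$$@$@$$^

Replace each of the 21 characters of ^@$@$@$*$$@$*$$@$@$$^ in place — $^ *$$ @$ *$$ @$ *$$ @$ ^@$ @$ @$ *$$ @$ ^@$ @$ @$ *$$ @$ *$$ @$ @$ $^ — and concatenate.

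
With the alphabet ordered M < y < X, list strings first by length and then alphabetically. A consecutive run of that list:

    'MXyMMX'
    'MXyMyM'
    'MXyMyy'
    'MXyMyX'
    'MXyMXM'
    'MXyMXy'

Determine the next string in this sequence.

MXyMXX

The successor of MXyMXy increments the rightmost position that isn't already X and resets every position after it to M.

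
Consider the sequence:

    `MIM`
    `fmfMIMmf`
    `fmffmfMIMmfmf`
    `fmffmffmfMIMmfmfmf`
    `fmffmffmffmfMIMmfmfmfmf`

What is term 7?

s(k+1) = fmf·s(k)·mf, so each term gains fmf as a prefix and mf as a suffix.
From fmffmffmffmfMIMmfmfmfmf, 2 further steps: fmffmffmffmfMIMmfmfmfmf → fmffmffmffmffmfMIMmfmfmfmfmf → (answer).

fmffmffmffmffmffmfMIMmfmfmfmfmfmf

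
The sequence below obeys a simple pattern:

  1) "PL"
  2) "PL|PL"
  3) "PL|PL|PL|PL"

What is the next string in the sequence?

PL|PL|PL|PL|PL|PL|PL|PL

Each string is two copies of the previous one joined by '|'.
So the next term is two copies of PL|PL|PL|PL with '|' between the halves.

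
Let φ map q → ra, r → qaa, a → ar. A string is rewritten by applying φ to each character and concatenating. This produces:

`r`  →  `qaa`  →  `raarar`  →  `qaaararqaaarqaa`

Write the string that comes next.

raarararqaaarqaaraarararqaaraarar

Applying the rule to each of the 15 symbols of qaaararqaaarqaa gives the pieces ra ar ar ar qaa ar qaa ra ar ar ar qaa ra ar ar, which concatenate to the answer.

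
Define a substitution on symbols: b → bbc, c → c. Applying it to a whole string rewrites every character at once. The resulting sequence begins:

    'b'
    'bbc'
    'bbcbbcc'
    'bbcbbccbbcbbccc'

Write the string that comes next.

bbcbbccbbcbbcccbbcbbccbbcbbcccc

Replace each of the 15 characters of bbcbbccbbcbbccc in place — bbc bbc c bbc bbc c c bbc bbc c bbc bbc c c c — and concatenate.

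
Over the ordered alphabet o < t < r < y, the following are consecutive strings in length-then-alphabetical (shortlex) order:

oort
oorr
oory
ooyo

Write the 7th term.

Advancing 3 positions from ooyo through ooyo → ooyt → ooyr reaches term 7.

ooyy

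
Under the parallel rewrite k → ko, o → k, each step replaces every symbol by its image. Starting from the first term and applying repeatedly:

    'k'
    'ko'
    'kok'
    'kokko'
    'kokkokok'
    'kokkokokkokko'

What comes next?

Applying the rule to each of the 13 symbols of kokkokokkokko gives the pieces ko k ko ko k ko k ko ko k ko ko k, which concatenate to the answer.

kokkokokkokkokokkokok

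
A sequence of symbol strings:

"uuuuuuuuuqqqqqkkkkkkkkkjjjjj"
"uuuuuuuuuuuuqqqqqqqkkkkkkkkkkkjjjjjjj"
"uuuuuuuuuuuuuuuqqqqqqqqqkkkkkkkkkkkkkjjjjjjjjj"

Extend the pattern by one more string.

uuuuuuuuuuuuuuuuuuqqqqqqqqqqqkkkkkkkkkkkkkkkjjjjjjjjjjj

Each string has the form u^{3n} q^{2n-1} k^{2n+3} j^{2n-1}, where the shown terms are n = 3, 4, 5.
At n = 6 the blocks have lengths 18, 11, 15, 11.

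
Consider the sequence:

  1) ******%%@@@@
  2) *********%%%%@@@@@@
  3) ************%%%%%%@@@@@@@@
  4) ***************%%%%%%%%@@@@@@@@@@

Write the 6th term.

*********************%%%%%%%%%%%%@@@@@@@@@@@@@@

Reading off run lengths: * runs 6, 9, 12, 15; % runs 2, 4, 6, 8; @ runs 4, 6, 8, 10 — each is linear in n, where the shown terms are n = 2, 3, 4, 5.
For term 6, n = 7, so the run lengths are 21, 12, 14.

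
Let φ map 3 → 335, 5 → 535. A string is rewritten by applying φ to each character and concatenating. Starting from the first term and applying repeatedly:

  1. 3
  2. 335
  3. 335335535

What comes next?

335335535335335535535335535

Apply φ to 335335535 symbol by symbol: 3→335, 3→335, 5→535, 3→335, 3→335, 5→535, 5→535, 3→335, 5→535; joined: 335 335 535 335 335 535 535 335 535.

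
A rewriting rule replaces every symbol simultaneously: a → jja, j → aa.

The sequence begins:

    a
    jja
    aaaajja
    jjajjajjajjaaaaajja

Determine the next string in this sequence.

φ(jjajjajjajjaaaaajja) expands symbol-by-symbol to aa aa jja aa aa jja aa aa jja aa aa jja jja jja jja jja aa aa jja; joining the 19 pieces gives the next term.

aaaajjaaaaajjaaaaajjaaaaajjajjajjajjajjaaaaajja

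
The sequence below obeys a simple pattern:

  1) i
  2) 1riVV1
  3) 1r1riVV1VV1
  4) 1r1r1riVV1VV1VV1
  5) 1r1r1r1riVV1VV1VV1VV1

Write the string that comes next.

1r1r1r1r1riVV1VV1VV1VV1VV1

Each term wraps the previous one in 1r on the left and VV1 on the right.
One more step from 1r1r1r1riVV1VV1VV1VV1 gives the answer.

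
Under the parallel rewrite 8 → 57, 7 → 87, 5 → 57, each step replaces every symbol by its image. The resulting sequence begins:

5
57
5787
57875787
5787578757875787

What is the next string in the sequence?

Rewriting the 16 symbols of 5787578757875787 one by one yields 57 87 57 87 57 87 57 87 57 87 57 87 57 87 57 87; concatenated:

57875787578757875787578757875787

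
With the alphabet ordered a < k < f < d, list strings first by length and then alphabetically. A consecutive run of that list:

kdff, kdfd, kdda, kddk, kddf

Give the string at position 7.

Advancing 2 positions from kddf through kddf → kddd reaches term 7.

faaa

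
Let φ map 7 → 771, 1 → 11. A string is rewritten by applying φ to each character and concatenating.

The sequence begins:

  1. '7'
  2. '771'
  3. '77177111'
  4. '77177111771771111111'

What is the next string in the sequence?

Applying the rule to each of the 20 symbols of 77177111771771111111 gives the pieces 771 771 11 771 771 11 11 11 771 771 11 771 771 11 11 11 11 11 11 11, which concatenate to the answer.

771771117717711111117717711177177111111111111111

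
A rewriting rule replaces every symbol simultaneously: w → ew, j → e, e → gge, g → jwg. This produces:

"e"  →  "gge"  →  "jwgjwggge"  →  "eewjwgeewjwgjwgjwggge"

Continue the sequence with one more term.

ggeggeeweewjwgggeggeeweewjwgeewjwgeewjwgjwgjwggge

Replace each of the 21 characters of eewjwgeewjwgjwgjwggge in place — gge gge ew e ew jwg gge gge ew e ew jwg e ew jwg e ew jwg jwg jwg gge — and concatenate.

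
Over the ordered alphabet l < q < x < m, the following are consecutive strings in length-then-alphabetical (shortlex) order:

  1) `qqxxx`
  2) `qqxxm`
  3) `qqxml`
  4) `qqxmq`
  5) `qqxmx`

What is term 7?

qqmll

Continuing the enumeration 2 steps past qqxmx: qqxmx → qqxmm → (answer).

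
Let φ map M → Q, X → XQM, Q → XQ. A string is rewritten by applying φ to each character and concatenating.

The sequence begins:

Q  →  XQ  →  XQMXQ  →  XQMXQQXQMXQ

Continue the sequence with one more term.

XQMXQQXQMXQXQXQMXQQXQMXQ

Rewriting each symbol of XQMXQQXQMXQ: X→XQM, Q→XQ, M→Q, X→XQM, Q→XQ, Q→XQ, X→XQM, Q→XQ, M→Q, X→XQM, Q→XQ, which concatenates to XQM XQ Q XQM XQ XQ XQM XQ Q XQM XQ.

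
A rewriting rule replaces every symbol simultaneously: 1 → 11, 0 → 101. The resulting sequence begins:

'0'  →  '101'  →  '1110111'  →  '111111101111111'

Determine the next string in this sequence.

Rewriting the 15 symbols of 111111101111111 one by one yields 11 11 11 11 11 11 11 101 11 11 11 11 11 11 11; concatenated:

1111111111111110111111111111111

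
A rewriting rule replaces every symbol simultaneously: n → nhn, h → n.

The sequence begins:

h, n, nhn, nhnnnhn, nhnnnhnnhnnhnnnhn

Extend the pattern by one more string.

φ(nhnnnhnnhnnhnnnhn) expands symbol-by-symbol to nhn n nhn nhn nhn n nhn nhn n nhn nhn n nhn nhn nhn n nhn; joining the 17 pieces gives the next term.

nhnnnhnnhnnhnnnhnnhnnnhnnhnnnhnnhnnhnnnhn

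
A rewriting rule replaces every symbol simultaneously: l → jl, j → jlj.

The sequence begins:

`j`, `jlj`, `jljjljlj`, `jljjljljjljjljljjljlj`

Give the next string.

Applying the rule to each of the 21 symbols of jljjljljjljjljljjljlj gives the pieces jlj jl jlj jlj jl jlj jl jlj jlj jl jlj jlj jl jlj jl jlj jlj jl jlj jl jlj, which concatenate to the answer.

jljjljljjljjljljjljljjljjljljjljjljljjljljjljjljljjljlj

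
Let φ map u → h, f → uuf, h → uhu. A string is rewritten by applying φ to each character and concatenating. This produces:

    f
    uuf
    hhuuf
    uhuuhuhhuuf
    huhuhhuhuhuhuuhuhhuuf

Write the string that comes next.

uhuhuhuhuhuuhuhuhuhuhuhuhuhhuhuhuhuuhuhhuuf

Applying the rule to each of the 21 symbols of huhuhhuhuhuhuuhuhhuuf gives the pieces uhu h uhu h uhu uhu h uhu h uhu h uhu h h uhu h uhu uhu h h uuf, which concatenate to the answer.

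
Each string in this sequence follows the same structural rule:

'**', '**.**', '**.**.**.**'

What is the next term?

Every step duplicates the string with '.' between the halves.
So the next term is two copies of **.**.**.** with '.' between the halves.

**.**.**.**.**.**.**.**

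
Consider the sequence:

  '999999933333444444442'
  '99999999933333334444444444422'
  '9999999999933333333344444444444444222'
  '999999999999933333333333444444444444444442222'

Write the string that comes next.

99999999999999933333333333334444444444444444444422222

Each string has the form 9^{2n+1} 3^{2n-1} 4^{3n-1} 2^{n-2}, where the shown terms are n = 3, 4, 5, 6.
At n = 7 the blocks have lengths 15, 13, 20, 5.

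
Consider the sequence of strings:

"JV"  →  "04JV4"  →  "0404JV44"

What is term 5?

s(k+1) = 04·s(k)·4, so each term gains 04 as a prefix and 4 as a suffix.
From 0404JV44, 2 further steps: 0404JV44 → 040404JV444 → (answer).

04040404JV4444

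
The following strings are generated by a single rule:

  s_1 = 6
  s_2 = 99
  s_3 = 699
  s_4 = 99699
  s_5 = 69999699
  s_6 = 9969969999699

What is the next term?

Each term (from the third on) is the two preceding terms concatenated in order: term 3 = 6·99 = 699.
So term 7 is 69999699·9969969999699.

699996999969969999699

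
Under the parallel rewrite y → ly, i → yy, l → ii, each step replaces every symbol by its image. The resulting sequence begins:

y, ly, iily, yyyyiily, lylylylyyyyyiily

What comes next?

Replace each of the 16 characters of lylylylyyyyyiily in place — ii ly ii ly ii ly ii ly ly ly ly ly yy yy ii ly — and concatenate.

iilyiilyiilyiilylylylylyyyyyiily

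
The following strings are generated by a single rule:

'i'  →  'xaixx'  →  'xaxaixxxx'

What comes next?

xaxaxaixxxxxx

Each term wraps the previous one in xa on the left and xx on the right.
So the next term is xa·xaxaixxxx·xx.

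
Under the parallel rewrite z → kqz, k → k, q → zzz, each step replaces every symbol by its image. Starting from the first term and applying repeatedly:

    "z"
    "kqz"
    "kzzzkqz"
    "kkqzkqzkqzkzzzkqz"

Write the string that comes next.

kkzzzkqzkzzzkqzkzzzkqzkkqzkqzkqzkzzzkqz

φ(kkqzkqzkqzkzzzkqz) expands symbol-by-symbol to k k zzz kqz k zzz kqz k zzz kqz k kqz kqz kqz k zzz kqz; joining the 17 pieces gives the next term.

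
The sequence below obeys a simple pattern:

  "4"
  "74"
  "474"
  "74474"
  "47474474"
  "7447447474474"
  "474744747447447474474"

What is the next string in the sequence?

From term 3 onward, concatenate the second-to-last term with the last: 4·74 = 474, 74·474 = 74474, …
The next term joins 7447447474474 and 474744747447447474474.

7447447474474474744747447447474474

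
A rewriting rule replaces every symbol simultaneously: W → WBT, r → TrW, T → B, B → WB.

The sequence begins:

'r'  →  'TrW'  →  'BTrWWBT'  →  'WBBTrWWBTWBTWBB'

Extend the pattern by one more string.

Replace each of the 15 characters of WBBTrWWBTWBTWBB in place — WBT WB WB B TrW WBT WBT WB B WBT WB B WBT WB WB — and concatenate.

WBTWBWBBTrWWBTWBTWBBWBTWBBWBTWBWB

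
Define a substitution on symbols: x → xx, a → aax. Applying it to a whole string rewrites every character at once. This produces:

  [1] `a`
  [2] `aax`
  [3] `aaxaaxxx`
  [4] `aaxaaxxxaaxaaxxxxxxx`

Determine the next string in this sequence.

aaxaaxxxaaxaaxxxxxxxaaxaaxxxaaxaaxxxxxxxxxxxxxxx

φ(aaxaaxxxaaxaaxxxxxxx) expands symbol-by-symbol to aax aax xx aax aax xx xx xx aax aax xx aax aax xx xx xx xx xx xx xx; joining the 20 pieces gives the next term.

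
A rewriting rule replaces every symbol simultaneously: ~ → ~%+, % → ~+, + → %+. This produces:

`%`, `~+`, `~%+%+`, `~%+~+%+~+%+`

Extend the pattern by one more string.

~%+~+%+~%+%+~+%+~%+%+~+%+

Expanding ~%+~+%+~+%+: ~→~%+, %→~+, +→%+, ~→~%+, +→%+, %→~+, +→%+, ~→~%+, +→%+, %→~+, +→%+. Concatenated: ~%+ ~+ %+ ~%+ %+ ~+ %+ ~%+ %+ ~+ %+.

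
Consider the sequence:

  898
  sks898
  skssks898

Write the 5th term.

Every step adds sks at the front: s(k+1) = sks·s(k).
From skssks898, 2 further steps: skssks898 → sksskssks898 → (answer).

skssksskssks898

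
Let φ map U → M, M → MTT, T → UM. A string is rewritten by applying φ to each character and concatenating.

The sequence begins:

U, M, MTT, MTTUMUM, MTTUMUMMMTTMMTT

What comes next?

MTTUMUMMMTTMMTTMTTMTTUMUMMTTMTTUMUM

Applying the rule to each of the 15 symbols of MTTUMUMMMTTMMTT gives the pieces MTT UM UM M MTT M MTT MTT MTT UM UM MTT MTT UM UM, which concatenate to the answer.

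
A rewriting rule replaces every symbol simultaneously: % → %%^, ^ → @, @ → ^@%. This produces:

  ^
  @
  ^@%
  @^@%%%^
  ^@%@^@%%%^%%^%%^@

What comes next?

Rewriting the 17 symbols of ^@%@^@%%%^%%^%%^@ one by one yields @ ^@% %%^ ^@% @ ^@% %%^ %%^ %%^ @ %%^ %%^ @ %%^ %%^ @ ^@%; concatenated:

@^@%%%^^@%@^@%%%^%%^%%^@%%^%%^@%%^%%^@^@%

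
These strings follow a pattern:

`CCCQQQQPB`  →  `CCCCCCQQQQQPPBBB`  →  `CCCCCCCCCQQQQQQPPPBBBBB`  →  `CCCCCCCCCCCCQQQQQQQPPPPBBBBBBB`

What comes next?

CCCCCCCCCCCCCCCQQQQQQQQPPPPPBBBBBBBBB

The n-th term is 3n C's then n+3 Q's then n P's then 2n-1 B's (n = 1, 2, …).
At n = 5 the blocks have lengths 15, 8, 5, 9.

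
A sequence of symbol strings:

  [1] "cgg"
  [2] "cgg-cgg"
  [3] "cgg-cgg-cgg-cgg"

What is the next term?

s(k+1) = s(k)·-·s(k) — each term doubles the last with '-' between the halves.
Doubling cgg-cgg-cgg-cgg with '-' between the halves:

cgg-cgg-cgg-cgg-cgg-cgg-cgg-cgg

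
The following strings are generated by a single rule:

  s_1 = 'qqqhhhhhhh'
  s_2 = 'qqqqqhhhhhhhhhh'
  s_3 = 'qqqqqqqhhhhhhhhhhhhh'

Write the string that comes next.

The n-th term is 2n-1 q's then 3n+1 h's, where the shown terms are n = 2, 3, 4.
Setting n = 5 gives 9, 16 characters in each block.

qqqqqqqqqhhhhhhhhhhhhhhhh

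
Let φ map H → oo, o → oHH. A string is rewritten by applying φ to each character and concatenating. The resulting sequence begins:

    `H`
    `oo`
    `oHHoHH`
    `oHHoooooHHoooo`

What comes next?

Replace each of the 14 characters of oHHoooooHHoooo in place — oHH oo oo oHH oHH oHH oHH oHH oo oo oHH oHH oHH oHH — and concatenate.

oHHoooooHHoHHoHHoHHoHHoooooHHoHHoHHoHH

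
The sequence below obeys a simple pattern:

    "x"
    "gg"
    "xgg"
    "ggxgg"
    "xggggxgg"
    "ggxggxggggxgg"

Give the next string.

This is a Fibonacci-style word recurrence s(k) = s(k−2)·s(k−1): e.g. x·gg = xgg.
So term 7 is xggggxgg·ggxggxggggxgg.

xggggxggggxggxggggxgg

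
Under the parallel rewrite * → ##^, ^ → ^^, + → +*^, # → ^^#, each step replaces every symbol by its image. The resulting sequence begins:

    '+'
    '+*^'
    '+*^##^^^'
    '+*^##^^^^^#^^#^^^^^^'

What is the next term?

Replace each of the 20 characters of +*^##^^^^^#^^#^^^^^^ in place — +*^ ##^ ^^ ^^# ^^# ^^ ^^ ^^ ^^ ^^ ^^# ^^ ^^ ^^# ^^ ^^ ^^ ^^ ^^ ^^ — and concatenate.

+*^##^^^^^#^^#^^^^^^^^^^^^#^^^^^^#^^^^^^^^^^^^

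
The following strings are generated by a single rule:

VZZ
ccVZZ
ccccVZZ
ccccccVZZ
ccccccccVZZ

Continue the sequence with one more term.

Every step adds cc at the front: s(k+1) = cc·s(k).
One more step from ccccccccVZZ gives the answer.

ccccccccccVZZ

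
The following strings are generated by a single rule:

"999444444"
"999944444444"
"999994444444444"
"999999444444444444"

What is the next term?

Term n consists of n 9's, followed by 2n 4's, where the shown terms are n = 3, 4, 5, 6.
At n = 7 the blocks have lengths 7, 14.

999999944444444444444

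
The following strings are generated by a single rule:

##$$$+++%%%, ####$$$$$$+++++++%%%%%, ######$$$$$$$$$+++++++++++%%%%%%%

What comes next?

Each string has the form #^{2n} $^{3n} +^{4n-1} %^{2n+1} (n = 1, 2, …).
Setting n = 4 gives 8, 12, 15, 9 characters in each block.

########$$$$$$$$$$$$+++++++++++++++%%%%%%%%%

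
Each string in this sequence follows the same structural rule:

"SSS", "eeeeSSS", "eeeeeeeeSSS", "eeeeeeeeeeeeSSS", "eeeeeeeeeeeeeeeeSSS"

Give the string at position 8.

eeeeeeeeeeeeeeeeeeeeeeeeeeeeSSS

The strings grow by a fixed prefix eeee each time.
From eeeeeeeeeeeeeeeeSSS, 3 further steps: eeeeeeeeeeeeeeeeSSS → eeeeeeeeeeeeeeeeeeeeSSS → eeeeeeeeeeeeeeeeeeeeeeeeSSS → (answer).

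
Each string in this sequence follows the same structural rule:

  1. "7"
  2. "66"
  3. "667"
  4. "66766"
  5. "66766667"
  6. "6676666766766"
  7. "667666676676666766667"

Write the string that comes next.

6676666766766667666676676666766766

Each term (from the third on) is the previous term followed by the one before it: term 3 = 66·7 = 667.
Continuing: 667666676676666766667 · 6676666766766 gives term 8.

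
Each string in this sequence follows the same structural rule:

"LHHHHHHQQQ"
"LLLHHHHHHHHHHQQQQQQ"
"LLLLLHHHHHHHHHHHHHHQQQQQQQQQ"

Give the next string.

LLLLLLLHHHHHHHHHHHHHHHHHHQQQQQQQQQQQQ

Term n consists of 2n-1 L's, followed by 4n+2 H's, followed by 3n Q's (n = 1, 2, …).
At n = 4 the blocks have lengths 7, 18, 12.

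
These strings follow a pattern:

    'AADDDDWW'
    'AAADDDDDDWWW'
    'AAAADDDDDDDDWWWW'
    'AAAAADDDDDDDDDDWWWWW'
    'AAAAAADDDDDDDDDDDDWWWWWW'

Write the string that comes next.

AAAAAAADDDDDDDDDDDDDDWWWWWWW

The n-th term is n A's then 2n D's then n W's, where the shown terms are n = 2, 3, 4, 5, 6.
At n = 7 the blocks have lengths 7, 14, 7.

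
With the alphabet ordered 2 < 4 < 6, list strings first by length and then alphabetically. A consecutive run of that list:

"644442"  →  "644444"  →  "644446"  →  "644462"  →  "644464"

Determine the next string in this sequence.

644466

Treat 644464 as a base-3 numeral over the given alphabet and add one, carrying through any trailing 6's.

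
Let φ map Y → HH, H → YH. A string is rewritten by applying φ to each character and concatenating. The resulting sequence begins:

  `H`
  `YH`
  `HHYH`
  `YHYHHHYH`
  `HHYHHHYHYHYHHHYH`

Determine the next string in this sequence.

φ(HHYHHHYHYHYHHHYH) expands symbol-by-symbol to YH YH HH YH YH YH HH YH HH YH HH YH YH YH HH YH; joining the 16 pieces gives the next term.

YHYHHHYHYHYHHHYHHHYHHHYHYHYHHHYH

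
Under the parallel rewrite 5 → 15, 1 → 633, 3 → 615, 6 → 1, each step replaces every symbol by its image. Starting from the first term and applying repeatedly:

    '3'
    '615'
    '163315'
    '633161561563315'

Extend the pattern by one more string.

Rewriting the 15 symbols of 633161561563315 one by one yields 1 615 615 633 1 633 15 1 633 15 1 615 615 633 15; concatenated:

1615615633163315163315161561563315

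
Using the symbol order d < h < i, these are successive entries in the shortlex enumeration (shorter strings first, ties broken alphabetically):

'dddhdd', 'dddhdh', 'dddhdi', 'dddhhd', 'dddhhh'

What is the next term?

dddhhi

Treat dddhhh as a base-3 numeral over the given alphabet and add one, carrying through any trailing i's.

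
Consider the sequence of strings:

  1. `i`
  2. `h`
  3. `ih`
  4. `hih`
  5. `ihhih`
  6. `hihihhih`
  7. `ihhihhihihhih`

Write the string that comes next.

hihihhihihhihhihihhih

Each term (from the third on) is the two preceding terms concatenated in order: term 3 = i·h = ih.
So term 8 is hihihhih·ihhihhihihhih.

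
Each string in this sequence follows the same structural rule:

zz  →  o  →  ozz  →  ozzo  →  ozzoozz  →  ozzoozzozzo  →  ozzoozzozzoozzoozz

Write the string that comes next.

This is a Fibonacci-style word recurrence s(k) = s(k−1)·s(k−2): e.g. o·zz = ozz.
The next term joins ozzoozzozzoozzoozz and ozzoozzozzo.

ozzoozzozzoozzoozzozzoozzozzo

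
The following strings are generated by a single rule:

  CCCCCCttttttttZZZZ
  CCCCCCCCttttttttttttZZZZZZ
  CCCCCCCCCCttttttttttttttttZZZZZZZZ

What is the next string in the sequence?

CCCCCCCCCCCCttttttttttttttttttttZZZZZZZZZZ

The n-th term is 2n+2 C's then 4n t's then 2n Z's, where the shown terms are n = 2, 3, 4.
For the next term, n = 5, so the run lengths are 12, 20, 10.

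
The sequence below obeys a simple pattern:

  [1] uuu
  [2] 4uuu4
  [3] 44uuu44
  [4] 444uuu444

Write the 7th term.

Each term wraps the previous one in 4 on the left and 4 on the right.
From 444uuu444, 3 further steps: 444uuu444 → 4444uuu4444 → 44444uuu44444 → (answer).

444444uuu444444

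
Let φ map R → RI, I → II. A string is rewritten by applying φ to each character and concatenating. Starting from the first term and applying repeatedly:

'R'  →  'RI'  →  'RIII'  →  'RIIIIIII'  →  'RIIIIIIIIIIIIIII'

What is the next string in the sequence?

Replace each of the 16 characters of RIIIIIIIIIIIIIII in place — RI II II II II II II II II II II II II II II II — and concatenate.

RIIIIIIIIIIIIIIIIIIIIIIIIIIIIIII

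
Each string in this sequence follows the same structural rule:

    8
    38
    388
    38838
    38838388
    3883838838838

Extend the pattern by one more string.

This is a Fibonacci-style word recurrence s(k) = s(k−1)·s(k−2): e.g. 38·8 = 388.
Continuing: 3883838838838 · 38838388 gives term 7.

388383883883838838388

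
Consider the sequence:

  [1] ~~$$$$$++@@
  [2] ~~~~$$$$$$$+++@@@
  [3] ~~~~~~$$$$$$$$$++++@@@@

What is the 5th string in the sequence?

~~~~~~~~~~$$$$$$$$$$$$$++++++@@@@@@

Each string has the form ~^{2n} $^{2n+3} +^{n+1} @^{n+1} (n = 1, 2, …).
For term 5, n = 5, so the run lengths are 10, 13, 6, 6.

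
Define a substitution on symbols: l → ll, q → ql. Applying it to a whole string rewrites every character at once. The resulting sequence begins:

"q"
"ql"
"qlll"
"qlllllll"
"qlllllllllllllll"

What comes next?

qlllllllllllllllllllllllllllllll

Applying the rule to each of the 16 symbols of qlllllllllllllll gives the pieces ql ll ll ll ll ll ll ll ll ll ll ll ll ll ll ll, which concatenate to the answer.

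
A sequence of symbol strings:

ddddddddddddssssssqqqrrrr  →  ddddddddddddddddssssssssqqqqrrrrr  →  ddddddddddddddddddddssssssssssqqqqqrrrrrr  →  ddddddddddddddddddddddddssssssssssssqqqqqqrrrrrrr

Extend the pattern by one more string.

Each string has the form d^{4n} s^{2n} q^{n} r^{n+1}, where the shown terms are n = 3, 4, 5, 6.
Setting n = 7 gives 28, 14, 7, 8 characters in each block.

ddddddddddddddddddddddddddddssssssssssssssqqqqqqqrrrrrrrr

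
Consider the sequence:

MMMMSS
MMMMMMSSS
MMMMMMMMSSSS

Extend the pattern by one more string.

MMMMMMMMMMSSSSS

Each string has the form M^{2n} S^{n}, where the shown terms are n = 2, 3, 4.
At n = 5 the blocks have lengths 10, 5.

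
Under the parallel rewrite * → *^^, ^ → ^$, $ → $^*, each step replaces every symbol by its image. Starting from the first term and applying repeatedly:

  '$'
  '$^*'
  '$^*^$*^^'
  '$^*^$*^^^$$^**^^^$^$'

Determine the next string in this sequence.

$^*^$*^^^$$^**^^^$^$^$$^*$^*^$*^^*^^^$^$^$$^*^$$^*

φ($^*^$*^^^$$^**^^^$^$) expands symbol-by-symbol to $^* ^$ *^^ ^$ $^* *^^ ^$ ^$ ^$ $^* $^* ^$ *^^ *^^ ^$ ^$ ^$ $^* ^$ $^*; joining the 20 pieces gives the next term.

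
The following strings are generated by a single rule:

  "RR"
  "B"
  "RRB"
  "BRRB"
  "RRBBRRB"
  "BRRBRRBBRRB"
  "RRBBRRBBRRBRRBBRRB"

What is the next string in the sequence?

From term 3 onward, concatenate the second-to-last term with the last: RR·B = RRB, B·RRB = BRRB, …
Continuing: BRRBRRBBRRB · RRBBRRBBRRBRRBBRRB gives term 8.

BRRBRRBBRRBRRBBRRBBRRBRRBBRRB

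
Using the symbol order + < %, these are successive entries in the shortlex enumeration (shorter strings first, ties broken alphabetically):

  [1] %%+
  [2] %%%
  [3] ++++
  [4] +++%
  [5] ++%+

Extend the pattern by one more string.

++%%

Treat ++%+ as a base-2 numeral over the given alphabet and add one, carrying through any trailing %'s.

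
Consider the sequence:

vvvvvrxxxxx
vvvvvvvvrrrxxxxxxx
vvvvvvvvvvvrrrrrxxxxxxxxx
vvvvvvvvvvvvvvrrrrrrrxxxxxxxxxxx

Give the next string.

vvvvvvvvvvvvvvvvvrrrrrrrrrxxxxxxxxxxxxx

Each string has the form v^{3n+2} r^{2n-1} x^{2n+3} (n = 1, 2, …).
Setting n = 5 gives 17, 9, 13 characters in each block.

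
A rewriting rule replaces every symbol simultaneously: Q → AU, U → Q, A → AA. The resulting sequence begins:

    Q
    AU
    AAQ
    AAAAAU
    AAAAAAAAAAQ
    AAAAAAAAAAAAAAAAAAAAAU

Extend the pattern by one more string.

φ(AAAAAAAAAAAAAAAAAAAAAU) expands symbol-by-symbol to AA AA AA AA AA AA AA AA AA AA AA AA AA AA AA AA AA AA AA AA AA Q; joining the 22 pieces gives the next term.

AAAAAAAAAAAAAAAAAAAAAAAAAAAAAAAAAAAAAAAAAAQ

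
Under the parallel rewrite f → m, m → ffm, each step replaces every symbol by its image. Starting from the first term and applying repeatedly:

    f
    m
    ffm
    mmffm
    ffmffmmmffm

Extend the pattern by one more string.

mmffmmmffmffmffmmmffm

Apply φ to ffmffmmmffm symbol by symbol: f→m, f→m, m→ffm, f→m, f→m, m→ffm, m→ffm, m→ffm, f→m, f→m, m→ffm; joined: m m ffm m m ffm ffm ffm m m ffm.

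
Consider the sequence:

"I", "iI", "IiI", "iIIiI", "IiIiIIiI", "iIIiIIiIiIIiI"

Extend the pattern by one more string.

This is a Fibonacci-style word recurrence s(k) = s(k−2)·s(k−1): e.g. I·iI = IiI.
So term 7 is IiIiIIiI·iIIiIIiIiIIiI.

IiIiIIiIiIIiIIiIiIIiI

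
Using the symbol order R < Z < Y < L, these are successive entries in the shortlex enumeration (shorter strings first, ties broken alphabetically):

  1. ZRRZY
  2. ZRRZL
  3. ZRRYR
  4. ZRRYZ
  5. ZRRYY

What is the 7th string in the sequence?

Stepping forward 2 times from ZRRYY: ZRRYY → ZRRYL, then the target.

ZRRLR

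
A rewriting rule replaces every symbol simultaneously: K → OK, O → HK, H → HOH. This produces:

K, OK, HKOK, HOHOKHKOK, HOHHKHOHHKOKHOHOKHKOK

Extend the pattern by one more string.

HOHHKHOHHOHOKHOHHKHOHHOHOKHKOKHOHHKHOHHKOKHOHOKHKOK

Applying the rule to each of the 21 symbols of HOHHKHOHHKOKHOHOKHKOK gives the pieces HOH HK HOH HOH OK HOH HK HOH HOH OK HK OK HOH HK HOH HK OK HOH OK HK OK, which concatenate to the answer.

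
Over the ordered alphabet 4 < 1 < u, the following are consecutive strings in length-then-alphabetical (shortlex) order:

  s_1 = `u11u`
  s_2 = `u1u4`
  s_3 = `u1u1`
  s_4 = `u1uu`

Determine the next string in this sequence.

uu44

Find the rightmost character of u1uu below u, bump it to the next letter, and reset everything to its right to 4.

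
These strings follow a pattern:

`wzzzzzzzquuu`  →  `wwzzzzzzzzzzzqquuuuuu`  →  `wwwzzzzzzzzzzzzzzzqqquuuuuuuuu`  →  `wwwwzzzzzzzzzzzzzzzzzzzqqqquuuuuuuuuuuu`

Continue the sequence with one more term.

wwwwwzzzzzzzzzzzzzzzzzzzzzzzqqqqquuuuuuuuuuuuuuu

Term n consists of n w's, followed by 4n+3 z's, followed by n q's, followed by 3n u's (n = 1, 2, …).
For the next term, n = 5, so the run lengths are 5, 23, 5, 15.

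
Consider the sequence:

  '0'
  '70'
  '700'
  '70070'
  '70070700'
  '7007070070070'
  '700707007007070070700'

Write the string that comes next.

7007070070070700707007007070070070

Each term (from the third on) is the previous term followed by the one before it: term 3 = 70·0 = 700.
So term 8 is 700707007007070070700·7007070070070.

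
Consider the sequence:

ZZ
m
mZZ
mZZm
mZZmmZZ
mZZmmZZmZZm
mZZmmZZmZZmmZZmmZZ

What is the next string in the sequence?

This is a Fibonacci-style word recurrence s(k) = s(k−1)·s(k−2): e.g. m·ZZ = mZZ.
Continuing: mZZmmZZmZZmmZZmmZZ · mZZmmZZmZZm gives term 8.

mZZmmZZmZZmmZZmmZZmZZmmZZmZZm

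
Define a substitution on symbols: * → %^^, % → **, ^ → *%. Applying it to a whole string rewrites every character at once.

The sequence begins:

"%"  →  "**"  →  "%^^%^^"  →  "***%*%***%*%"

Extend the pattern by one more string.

Rewriting each symbol of ***%*%***%*%: *→%^^, *→%^^, *→%^^, %→**, *→%^^, %→**, *→%^^, *→%^^, *→%^^, %→**, *→%^^, %→**, which concatenates to %^^ %^^ %^^ ** %^^ ** %^^ %^^ %^^ ** %^^ **.

%^^%^^%^^**%^^**%^^%^^%^^**%^^**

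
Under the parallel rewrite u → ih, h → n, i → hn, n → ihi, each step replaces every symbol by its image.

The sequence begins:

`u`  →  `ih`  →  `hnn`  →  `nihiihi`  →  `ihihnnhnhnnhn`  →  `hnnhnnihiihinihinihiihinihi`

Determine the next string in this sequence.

nihiihinihiihihnnhnhnnhnihihnnhnihihnnhnhnnhnihihnnhn

Applying the rule to each of the 27 symbols of hnnhnnihiihinihinihiihinihi gives the pieces n ihi ihi n ihi ihi hn n hn hn n hn ihi hn n hn ihi hn n hn hn n hn ihi hn n hn, which concatenate to the answer.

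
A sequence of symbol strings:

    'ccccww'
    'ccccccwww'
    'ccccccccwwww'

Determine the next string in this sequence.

ccccccccccwwwww

Term n consists of 2n c's, followed by n w's, where the shown terms are n = 2, 3, 4.
For the next term, n = 5, so the run lengths are 10, 5.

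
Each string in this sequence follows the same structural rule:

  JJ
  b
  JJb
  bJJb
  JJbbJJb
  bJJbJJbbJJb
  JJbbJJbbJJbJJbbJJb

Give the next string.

From term 3 onward, concatenate the second-to-last term with the last: JJ·b = JJb, b·JJb = bJJb, …
Continuing: bJJbJJbbJJb · JJbbJJbbJJbJJbbJJb gives term 8.

bJJbJJbbJJbJJbbJJbbJJbJJbbJJb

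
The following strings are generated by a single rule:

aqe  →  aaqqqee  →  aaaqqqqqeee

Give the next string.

Reading off run lengths: a runs 1, 2, 3; q runs 1, 3, 5; e runs 1, 2, 3 — each is linear in n (n = 1, 2, …).
At n = 4 the blocks have lengths 4, 7, 4.

aaaaqqqqqqqeeee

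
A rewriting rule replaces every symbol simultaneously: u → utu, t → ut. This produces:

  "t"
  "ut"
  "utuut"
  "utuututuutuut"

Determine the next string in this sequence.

utuututuutuututuututuutuututuutuut

Replace each of the 13 characters of utuututuutuut in place — utu ut utu utu ut utu ut utu utu ut utu utu ut — and concatenate.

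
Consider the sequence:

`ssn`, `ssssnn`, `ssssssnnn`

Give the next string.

ssssssssnnnn

Each string has the form s^{2n} n^{n} (n = 1, 2, …).
For the next term, n = 4, so the run lengths are 8, 4.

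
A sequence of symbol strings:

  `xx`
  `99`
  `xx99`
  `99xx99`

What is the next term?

This is a Fibonacci-style word recurrence s(k) = s(k−2)·s(k−1): e.g. xx·99 = xx99.
Continuing: xx99 · 99xx99 gives term 5.

xx9999xx99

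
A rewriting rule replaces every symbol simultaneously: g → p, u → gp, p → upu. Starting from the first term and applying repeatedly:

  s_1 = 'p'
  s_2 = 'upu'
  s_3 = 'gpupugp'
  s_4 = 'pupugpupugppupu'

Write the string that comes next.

upugpupugppupugpupugppupuupugpupugp

Replace each of the 15 characters of pupugpupugppupu in place — upu gp upu gp p upu gp upu gp p upu upu gp upu gp — and concatenate.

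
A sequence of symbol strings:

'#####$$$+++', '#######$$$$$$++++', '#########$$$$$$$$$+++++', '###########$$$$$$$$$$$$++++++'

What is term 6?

###############$$$$$$$$$$$$$$$$$$++++++++

Term n consists of 2n+3 #'s, followed by 3n $'s, followed by n+2 +'s (n = 1, 2, …).
For term 6, n = 6, so the run lengths are 15, 18, 8.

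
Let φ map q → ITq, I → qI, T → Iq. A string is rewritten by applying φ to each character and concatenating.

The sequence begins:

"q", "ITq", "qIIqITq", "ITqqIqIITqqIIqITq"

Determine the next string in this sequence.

φ(ITqqIqIITqqIIqITq) expands symbol-by-symbol to qI Iq ITq ITq qI ITq qI qI Iq ITq ITq qI qI ITq qI Iq ITq; joining the 17 pieces gives the next term.

qIIqITqITqqIITqqIqIIqITqITqqIqIITqqIIqITq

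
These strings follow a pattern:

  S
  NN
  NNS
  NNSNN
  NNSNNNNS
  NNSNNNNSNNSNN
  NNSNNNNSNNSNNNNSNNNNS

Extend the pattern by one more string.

From term 3 onward, concatenate the last term with the second-to-last: NN·S = NNS, NNS·NN = NNSNN, …
Continuing: NNSNNNNSNNSNNNNSNNNNS · NNSNNNNSNNSNN gives term 8.

NNSNNNNSNNSNNNNSNNNNSNNSNNNNSNNSNN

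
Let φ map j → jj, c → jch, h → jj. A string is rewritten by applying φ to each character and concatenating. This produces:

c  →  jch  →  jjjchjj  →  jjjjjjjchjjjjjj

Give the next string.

Rewriting the 15 symbols of jjjjjjjchjjjjjj one by one yields jj jj jj jj jj jj jj jch jj jj jj jj jj jj jj; concatenated:

jjjjjjjjjjjjjjjchjjjjjjjjjjjjjj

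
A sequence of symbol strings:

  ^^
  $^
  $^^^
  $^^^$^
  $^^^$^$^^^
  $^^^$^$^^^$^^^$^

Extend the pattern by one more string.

$^^^$^$^^^$^^^$^$^^^$^$^^^

From term 3 onward, concatenate the last term with the second-to-last: $^·^^ = $^^^, $^^^·$^ = $^^^$^, …
So term 7 is $^^^$^$^^^$^^^$^·$^^^$^$^^^.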